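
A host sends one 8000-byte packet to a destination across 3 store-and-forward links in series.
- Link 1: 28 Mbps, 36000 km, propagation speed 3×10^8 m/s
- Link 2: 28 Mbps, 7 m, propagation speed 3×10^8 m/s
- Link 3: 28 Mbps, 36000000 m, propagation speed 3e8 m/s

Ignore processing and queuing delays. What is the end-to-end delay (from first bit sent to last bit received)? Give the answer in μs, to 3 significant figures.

L = 8000 × 8 = 64000 bits.
Transmission delay per hop = L/R = 64000/28000000 = 2285.71 μs; 3 hops → 6857.14 μs.
Propagation delays (d/s per hop): 120000, 0.0233333, 120000 μs; sum = 240000 μs.
End-to-end = 247000 μs.

247000 μs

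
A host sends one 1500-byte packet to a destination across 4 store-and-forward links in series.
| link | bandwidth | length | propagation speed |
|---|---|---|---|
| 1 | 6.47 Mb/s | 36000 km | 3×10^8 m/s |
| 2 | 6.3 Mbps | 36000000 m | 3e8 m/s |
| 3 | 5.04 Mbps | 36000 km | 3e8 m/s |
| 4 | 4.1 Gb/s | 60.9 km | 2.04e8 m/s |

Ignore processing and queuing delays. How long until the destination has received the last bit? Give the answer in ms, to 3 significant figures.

L = 1500 × 8 = 12000 bits.
Transmission delays (L/R per hop): 1.85471, 1.90476, 2.38095, 0.00292683 ms; sum = 6.14336 ms.
Propagation delays (d/s per hop): 120, 120, 120, 0.298529 ms; sum = 360.299 ms.
End-to-end = 366 ms.

366 ms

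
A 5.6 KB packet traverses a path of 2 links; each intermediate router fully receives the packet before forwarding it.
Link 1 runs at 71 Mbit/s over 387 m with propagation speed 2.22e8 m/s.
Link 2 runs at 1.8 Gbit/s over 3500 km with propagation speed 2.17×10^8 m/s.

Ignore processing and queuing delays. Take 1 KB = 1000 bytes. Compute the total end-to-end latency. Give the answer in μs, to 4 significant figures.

16790 μs

L = 44800 bits.
Transmission delays (L/R per hop): 630.986, 24.8889 μs; sum = 655.875 μs.
Propagation delays (d/s per hop): 1.74324, 16129 μs; sum = 16130.8 μs.
End-to-end = 16790 μs.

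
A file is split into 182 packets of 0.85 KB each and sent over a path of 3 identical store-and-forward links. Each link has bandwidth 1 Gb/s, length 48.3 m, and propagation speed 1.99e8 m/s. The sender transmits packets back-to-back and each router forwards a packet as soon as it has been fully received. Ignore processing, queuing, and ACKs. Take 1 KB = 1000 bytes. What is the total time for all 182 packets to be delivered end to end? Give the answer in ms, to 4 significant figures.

1.252 ms

Per-hop transmission t_tx = L/R = 6800/1000000000 = 0.0068 ms.
Per-hop propagation t_prop = 48.3/199000000 = 0.000242714 ms.
Pipeline fill: first packet needs 3·t_tx to clear all hops; remaining 181 packets each add one t_tx.
Total = (3+182-1)·t_tx + 3·t_prop = 184·0.0068 + 3·0.000242714 = 1.252 ms.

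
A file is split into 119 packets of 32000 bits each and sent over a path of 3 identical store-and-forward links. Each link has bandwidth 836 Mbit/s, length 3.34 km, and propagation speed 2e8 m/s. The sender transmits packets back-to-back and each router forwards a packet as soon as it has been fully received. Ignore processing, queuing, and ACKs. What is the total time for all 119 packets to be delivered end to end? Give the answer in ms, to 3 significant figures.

4.68 ms

Per-hop transmission t_tx = L/R = 32000/836000000 = 0.0382775 ms.
Per-hop propagation t_prop = 3340/200000000 = 0.0167 ms.
Pipeline fill: first packet needs 3·t_tx to clear all hops; remaining 118 packets each add one t_tx.
Total = (3+119-1)·t_tx + 3·t_prop = 121·0.0382775 + 3·0.0167 = 4.68 ms.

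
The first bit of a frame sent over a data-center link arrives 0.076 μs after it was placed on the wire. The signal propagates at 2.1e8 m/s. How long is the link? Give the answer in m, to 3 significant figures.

d = s × t_prop = 210000000 × 7.6e-08 = 16.0 m.

16.0 m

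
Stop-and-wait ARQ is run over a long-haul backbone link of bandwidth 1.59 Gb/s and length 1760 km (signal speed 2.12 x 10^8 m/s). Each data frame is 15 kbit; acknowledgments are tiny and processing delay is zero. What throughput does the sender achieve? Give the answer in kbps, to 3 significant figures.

903 kbps

t_tx = L/R = 15000/1590000000 = 9.43396e-06 s.
t_prop = 1760000/212000000 = 0.00830189 s; RTT = 0.0166038 s.
Cycle = t_tx + RTT = 0.0166132 s.
Throughput = L / cycle = 15000 / 0.0166132 = 903 kbps.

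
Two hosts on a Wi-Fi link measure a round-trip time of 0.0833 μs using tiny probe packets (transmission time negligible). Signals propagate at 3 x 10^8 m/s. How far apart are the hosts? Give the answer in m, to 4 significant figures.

One-way propagation = RTT/2 = 0.04165 μs.
d = s × t = 300000000 × 4.165e-08 = 12.50 m.

12.50 m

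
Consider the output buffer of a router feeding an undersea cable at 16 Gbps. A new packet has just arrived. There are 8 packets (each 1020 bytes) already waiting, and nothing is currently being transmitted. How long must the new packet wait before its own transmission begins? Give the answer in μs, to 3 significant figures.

4.08 μs

Each queued packet: L/R = 8160/16000000000 = 0.51 μs.
8 queued → 4.08 μs.
Queuing delay = 4.08 μs.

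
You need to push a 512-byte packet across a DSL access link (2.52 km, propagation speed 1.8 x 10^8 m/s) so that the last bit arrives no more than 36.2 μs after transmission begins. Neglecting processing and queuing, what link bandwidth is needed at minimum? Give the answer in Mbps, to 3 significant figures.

L = 4096 bits.
Propagation delay = 2520 / 180000000 = 14 μs.
Transmission budget = 36.2 − 14 = 22.2 μs.
R ≥ L / t_tx = 4096 bits / 2.22e-05 s = 185 Mbps.

185 Mbps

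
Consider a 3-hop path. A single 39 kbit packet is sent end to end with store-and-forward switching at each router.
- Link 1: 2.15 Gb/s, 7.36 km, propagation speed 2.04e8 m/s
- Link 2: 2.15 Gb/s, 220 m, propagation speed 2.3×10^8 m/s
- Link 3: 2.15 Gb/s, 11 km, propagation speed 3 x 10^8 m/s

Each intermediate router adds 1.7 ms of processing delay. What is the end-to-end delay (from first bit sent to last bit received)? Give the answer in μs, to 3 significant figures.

3530 μs

L = 39000 bits.
Transmission delay per hop = L/R = 39000/2150000000 = 18.1395 μs; 3 hops → 54.4186 μs.
Propagation delays (d/s per hop): 36.0784, 0.956522, 36.6667 μs; sum = 73.7016 μs.
Processing at 2 router(s): 2 × 1.7 ms = 3400 μs.
End-to-end = 3530 μs.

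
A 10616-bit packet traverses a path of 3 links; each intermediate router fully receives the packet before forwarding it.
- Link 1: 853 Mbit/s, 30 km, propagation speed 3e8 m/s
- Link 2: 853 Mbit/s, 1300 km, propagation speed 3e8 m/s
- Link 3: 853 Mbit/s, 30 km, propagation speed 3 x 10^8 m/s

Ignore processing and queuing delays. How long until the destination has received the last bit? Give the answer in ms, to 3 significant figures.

Transmission delay per hop = L/R = 10616/853000000 = 0.0124455 ms; 3 hops → 0.0373365 ms.
Propagation delays (d/s per hop): 0.1, 4.33333, 0.1 ms; sum = 4.53333 ms.
End-to-end = 4.57 ms.

4.57 ms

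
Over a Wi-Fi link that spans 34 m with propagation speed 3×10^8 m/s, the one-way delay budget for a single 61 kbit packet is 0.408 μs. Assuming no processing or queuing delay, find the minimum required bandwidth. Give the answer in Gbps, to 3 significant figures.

Propagation delay = 34 / 300000000 = 0.113333 μs.
Transmission budget = 0.408 − 0.113333 = 0.294667 μs.
R ≥ L / t_tx = 61000 bits / 2.94667e-07 s = 207 Gbps.

207 Gbps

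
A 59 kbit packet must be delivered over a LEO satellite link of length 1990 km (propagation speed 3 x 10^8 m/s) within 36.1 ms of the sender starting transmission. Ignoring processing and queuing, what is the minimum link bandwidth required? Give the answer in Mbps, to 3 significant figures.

Propagation delay = 1990000 / 300000000 = 6.63333 ms.
Transmission budget = 36.1 − 6.63333 = 29.4667 ms.
R ≥ L / t_tx = 59000 bits / 0.0294667 s = 2.00 Mbps.

2.00 Mbps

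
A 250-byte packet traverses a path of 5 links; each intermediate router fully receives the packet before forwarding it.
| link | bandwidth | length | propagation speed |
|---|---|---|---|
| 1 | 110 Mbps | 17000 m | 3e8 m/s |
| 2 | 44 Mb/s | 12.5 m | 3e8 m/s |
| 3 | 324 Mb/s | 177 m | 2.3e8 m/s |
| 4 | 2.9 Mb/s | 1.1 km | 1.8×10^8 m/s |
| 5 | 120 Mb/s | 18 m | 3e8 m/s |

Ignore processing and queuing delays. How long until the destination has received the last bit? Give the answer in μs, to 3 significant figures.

840 μs

L = 250 × 8 = 2000 bits.
Transmission delays (L/R per hop): 18.1818, 45.4545, 6.17284, 689.655, 16.6667 μs; sum = 776.131 μs.
Propagation delays (d/s per hop): 56.6667, 0.0416667, 0.769565, 6.11111, 0.06 μs; sum = 63.649 μs.
End-to-end = 840 μs.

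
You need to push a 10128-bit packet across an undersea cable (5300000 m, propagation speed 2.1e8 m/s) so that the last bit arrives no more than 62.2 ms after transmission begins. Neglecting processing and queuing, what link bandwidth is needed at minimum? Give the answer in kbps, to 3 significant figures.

Propagation delay = 5300000 / 210000000 = 25.2381 ms.
Transmission budget = 62.2 − 25.2381 = 36.9619 ms.
R ≥ L / t_tx = 10128 bits / 0.0369619 s = 274 kbps.

274 kbps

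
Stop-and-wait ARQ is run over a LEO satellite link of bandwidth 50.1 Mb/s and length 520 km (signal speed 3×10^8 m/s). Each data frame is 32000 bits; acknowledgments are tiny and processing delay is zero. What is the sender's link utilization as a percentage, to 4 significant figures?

t_tx = L/R = 32000/50100000 = 0.000638723 s.
t_prop = 520000/300000000 = 0.00173333 s; RTT = 0.00346667 s.
Cycle = t_tx + RTT = 0.00410539 s.
Utilization = t_tx / cycle = 0.000638723/0.00410539 = 15.56 %.

15.56 %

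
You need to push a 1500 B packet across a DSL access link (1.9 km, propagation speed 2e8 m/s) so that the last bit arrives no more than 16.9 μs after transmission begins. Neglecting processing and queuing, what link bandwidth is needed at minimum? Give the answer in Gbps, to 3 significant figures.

1.62 Gbps

L = 12000 bits.
Propagation delay = 1900 / 200000000 = 9.5 μs.
Transmission budget = 16.9 − 9.5 = 7.4 μs.
R ≥ L / t_tx = 12000 bits / 7.4e-06 s = 1.62 Gbps.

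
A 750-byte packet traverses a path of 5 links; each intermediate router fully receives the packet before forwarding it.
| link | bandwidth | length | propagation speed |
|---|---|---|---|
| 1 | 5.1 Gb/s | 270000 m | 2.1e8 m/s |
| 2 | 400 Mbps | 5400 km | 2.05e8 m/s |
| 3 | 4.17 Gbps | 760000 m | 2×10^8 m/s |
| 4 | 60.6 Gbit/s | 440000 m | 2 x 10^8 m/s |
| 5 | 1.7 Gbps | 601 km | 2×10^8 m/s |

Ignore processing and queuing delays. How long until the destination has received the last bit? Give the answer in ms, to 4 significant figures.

36.65 ms

L = 750 × 8 = 6000 bits.
Transmission delays (L/R per hop): 0.00117647, 0.015, 0.00143885, 9.90099e-05, 0.00352941 ms; sum = 0.0212437 ms.
Propagation delays (d/s per hop): 1.28571, 26.3415, 3.8, 2.2, 3.005 ms; sum = 36.6322 ms.
End-to-end = 36.65 ms.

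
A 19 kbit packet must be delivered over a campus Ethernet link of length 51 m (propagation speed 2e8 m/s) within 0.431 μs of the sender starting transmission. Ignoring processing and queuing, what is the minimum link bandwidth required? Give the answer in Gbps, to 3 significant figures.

108 Gbps

Propagation delay = 51 / 200000000 = 0.255 μs.
Transmission budget = 0.431 − 0.255 = 0.176 μs.
R ≥ L / t_tx = 19000 bits / 1.76e-07 s = 108 Gbps.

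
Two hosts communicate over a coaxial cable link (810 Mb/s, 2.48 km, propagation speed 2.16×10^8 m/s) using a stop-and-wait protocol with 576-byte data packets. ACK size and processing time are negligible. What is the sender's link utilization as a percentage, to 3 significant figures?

t_tx = L/R = 4608/810000000 = 5.68889e-06 s.
t_prop = 2480/216000000 = 1.14815e-05 s; RTT = 2.2963e-05 s.
Cycle = t_tx + RTT = 2.86519e-05 s.
Utilization = t_tx / cycle = 5.68889e-06/2.86519e-05 = 19.9 %.

19.9 %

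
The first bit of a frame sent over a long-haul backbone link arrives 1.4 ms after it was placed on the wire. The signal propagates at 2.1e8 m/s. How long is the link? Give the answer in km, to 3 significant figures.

d = s × t_prop = 210000000 × 0.0014 = 294 km.

294 km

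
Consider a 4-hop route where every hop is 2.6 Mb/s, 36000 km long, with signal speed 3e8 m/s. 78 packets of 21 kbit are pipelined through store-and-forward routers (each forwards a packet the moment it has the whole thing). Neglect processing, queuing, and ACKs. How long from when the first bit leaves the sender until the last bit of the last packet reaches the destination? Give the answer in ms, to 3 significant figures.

1130 ms

Per-hop transmission t_tx = L/R = 21000/2600000 = 8.07692 ms.
Per-hop propagation t_prop = 36000000/300000000 = 120 ms.
Pipeline fill: first packet needs 4·t_tx to clear all hops; remaining 77 packets each add one t_tx.
Total = (4+78-1)·t_tx + 4·t_prop = 81·8.07692 + 4·120 = 1130 ms.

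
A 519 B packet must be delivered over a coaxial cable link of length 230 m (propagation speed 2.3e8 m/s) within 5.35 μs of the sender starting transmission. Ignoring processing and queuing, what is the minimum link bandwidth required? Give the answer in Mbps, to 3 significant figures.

L = 4152 bits.
Propagation delay = 230 / 2.3e+08 = 1 μs.
Transmission budget = 5.35 − 1 = 4.35 μs.
R ≥ L / t_tx = 4152 bits / 4.35e-06 s = 954 Mbps.

954 Mbps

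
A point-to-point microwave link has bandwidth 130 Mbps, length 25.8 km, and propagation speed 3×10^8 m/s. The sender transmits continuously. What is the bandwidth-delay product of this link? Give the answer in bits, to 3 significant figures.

Propagation delay = 25800 / 300000000 = 8.6e-05 s.
BDP = R × t_prop = 130000000 × 8.6e-05 = 11180 bits.

11200 bits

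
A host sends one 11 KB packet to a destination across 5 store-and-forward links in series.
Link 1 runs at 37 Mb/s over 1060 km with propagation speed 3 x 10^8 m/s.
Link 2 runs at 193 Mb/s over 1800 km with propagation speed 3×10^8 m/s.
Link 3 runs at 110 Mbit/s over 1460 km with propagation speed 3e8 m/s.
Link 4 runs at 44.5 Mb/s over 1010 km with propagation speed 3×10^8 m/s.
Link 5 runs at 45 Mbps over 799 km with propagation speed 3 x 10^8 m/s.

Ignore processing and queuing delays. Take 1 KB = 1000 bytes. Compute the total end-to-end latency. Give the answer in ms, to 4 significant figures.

28.00 ms

L = 88000 bits.
Transmission delays (L/R per hop): 2.37838, 0.455959, 0.8, 1.97753, 1.95556 ms; sum = 7.56742 ms.
Propagation delays (d/s per hop): 3.53333, 6, 4.86667, 3.36667, 2.66333 ms; sum = 20.43 ms.
End-to-end = 28.00 ms.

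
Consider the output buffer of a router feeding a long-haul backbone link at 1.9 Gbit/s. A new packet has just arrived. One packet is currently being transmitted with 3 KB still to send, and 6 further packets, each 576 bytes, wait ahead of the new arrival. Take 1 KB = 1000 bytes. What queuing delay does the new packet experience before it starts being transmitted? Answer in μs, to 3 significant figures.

27.2 μs

Each queued packet: L/R = 4608/1900000000 = 2.42526 μs.
6 queued → 14.5516 μs.
Plus remaining 24000 bits of current packet: 12.6316 μs.
Queuing delay = 27.2 μs.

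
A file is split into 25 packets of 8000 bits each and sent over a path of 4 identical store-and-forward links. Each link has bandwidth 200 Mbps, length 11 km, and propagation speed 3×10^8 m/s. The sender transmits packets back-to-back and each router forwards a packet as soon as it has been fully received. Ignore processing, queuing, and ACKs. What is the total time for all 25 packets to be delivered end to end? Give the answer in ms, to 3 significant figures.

Per-hop transmission t_tx = L/R = 8000/200000000 = 0.04 ms.
Per-hop propagation t_prop = 11000/300000000 = 0.0366667 ms.
Pipeline fill: first packet needs 4·t_tx to clear all hops; remaining 24 packets each add one t_tx.
Total = (4+25-1)·t_tx + 4·t_prop = 28·0.04 + 4·0.0366667 = 1.27 ms.

1.27 ms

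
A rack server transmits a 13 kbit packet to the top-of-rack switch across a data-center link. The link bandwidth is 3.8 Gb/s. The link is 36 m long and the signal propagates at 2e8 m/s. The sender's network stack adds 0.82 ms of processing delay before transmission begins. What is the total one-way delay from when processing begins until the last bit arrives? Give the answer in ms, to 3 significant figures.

L = 13000 bits.
Transmission delay = L/R = 13000 / 3800000000 = 0.00342105 ms.
Propagation delay = d/s = 36 m / 200000000 m/s = 0.00018 ms.
Plus processing delay 0.82 ms = 0.82 ms.
Total = 0.824 ms.

0.824 ms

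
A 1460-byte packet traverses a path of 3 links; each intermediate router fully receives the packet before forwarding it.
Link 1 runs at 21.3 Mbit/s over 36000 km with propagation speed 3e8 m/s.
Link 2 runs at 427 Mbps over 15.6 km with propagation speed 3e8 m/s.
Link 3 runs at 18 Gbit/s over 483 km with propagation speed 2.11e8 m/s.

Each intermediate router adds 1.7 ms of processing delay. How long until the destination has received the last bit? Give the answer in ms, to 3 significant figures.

126 ms

L = 1460 × 8 = 11680 bits.
Transmission delays (L/R per hop): 0.548357, 0.0273536, 0.000648889 ms; sum = 0.576359 ms.
Propagation delays (d/s per hop): 120, 0.052, 2.2891 ms; sum = 122.341 ms.
Processing at 2 router(s): 2 × 1.7 ms = 3.4 ms.
End-to-end = 126 ms.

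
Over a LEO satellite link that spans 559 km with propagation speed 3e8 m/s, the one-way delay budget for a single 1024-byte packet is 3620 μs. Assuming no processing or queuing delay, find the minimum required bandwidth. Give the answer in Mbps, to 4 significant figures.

L = 8192 bits.
Propagation delay = 559000 / 300000000 = 1863.33 μs.
Transmission budget = 3620 − 1863.33 = 1756.67 μs.
R ≥ L / t_tx = 8192 bits / 0.00175667 s = 4.663 Mbps.

4.663 Mbps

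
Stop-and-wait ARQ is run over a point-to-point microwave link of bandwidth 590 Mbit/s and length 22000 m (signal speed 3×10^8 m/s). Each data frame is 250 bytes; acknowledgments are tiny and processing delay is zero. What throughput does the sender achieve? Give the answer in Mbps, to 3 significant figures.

t_tx = L/R = 2000/590000000 = 3.38983e-06 s.
t_prop = 22000/300000000 = 7.33333e-05 s; RTT = 0.000146667 s.
Cycle = t_tx + RTT = 0.000150056 s.
Throughput = L / cycle = 2000 / 0.000150056 = 13.3 Mbps.

13.3 Mbps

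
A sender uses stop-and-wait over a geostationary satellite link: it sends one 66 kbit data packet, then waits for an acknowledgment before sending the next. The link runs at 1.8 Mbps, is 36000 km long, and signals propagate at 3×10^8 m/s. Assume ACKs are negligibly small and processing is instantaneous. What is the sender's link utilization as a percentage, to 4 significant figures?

t_tx = L/R = 66000/1800000 = 0.0366667 s.
t_prop = 36000000/300000000 = 0.12 s; RTT = 0.24 s.
Cycle = t_tx + RTT = 0.276667 s.
Utilization = t_tx / cycle = 0.0366667/0.276667 = 13.25 %.

13.25 %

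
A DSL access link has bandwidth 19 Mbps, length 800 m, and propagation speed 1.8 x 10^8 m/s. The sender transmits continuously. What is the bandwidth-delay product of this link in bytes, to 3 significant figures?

Propagation delay = 800 / 180000000 = 4.44444e-06 s.
BDP = R × t_prop = 19000000 × 4.44444e-06 = 84.4444 bits.
In bytes: 84.4444/8 = 10.6 bytes.

10.6 bytes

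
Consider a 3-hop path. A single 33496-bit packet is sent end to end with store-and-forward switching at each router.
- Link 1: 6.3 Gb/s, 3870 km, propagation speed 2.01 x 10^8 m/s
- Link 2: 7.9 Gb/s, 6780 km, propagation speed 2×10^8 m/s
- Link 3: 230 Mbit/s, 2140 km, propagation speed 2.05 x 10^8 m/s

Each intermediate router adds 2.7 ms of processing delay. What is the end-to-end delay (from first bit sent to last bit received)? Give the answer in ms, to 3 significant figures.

Transmission delays (L/R per hop): 0.00531683, 0.00424, 0.145635 ms; sum = 0.155192 ms.
Propagation delays (d/s per hop): 19.2537, 33.9, 10.439 ms; sum = 63.5928 ms.
Processing at 2 router(s): 2 × 2.7 ms = 5.4 ms.
End-to-end = 69.1 ms.

69.1 ms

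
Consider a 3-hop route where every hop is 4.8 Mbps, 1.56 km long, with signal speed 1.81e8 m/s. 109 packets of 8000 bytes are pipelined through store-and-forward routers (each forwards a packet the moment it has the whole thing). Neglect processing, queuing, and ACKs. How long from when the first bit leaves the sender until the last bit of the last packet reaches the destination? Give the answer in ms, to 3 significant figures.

1480 ms

Per-hop transmission t_tx = L/R = 64000/4800000 = 13.3333 ms.
Per-hop propagation t_prop = 1560/181000000 = 0.00861878 ms.
Pipeline fill: first packet needs 3·t_tx to clear all hops; remaining 108 packets each add one t_tx.
Total = (3+109-1)·t_tx + 3·t_prop = 111·13.3333 + 3·0.00861878 = 1480 ms.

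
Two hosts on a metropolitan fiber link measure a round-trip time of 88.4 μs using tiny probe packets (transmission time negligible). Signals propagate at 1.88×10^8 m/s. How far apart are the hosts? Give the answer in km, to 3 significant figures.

One-way propagation = RTT/2 = 44.2 μs.
d = s × t = 188000000 × 4.42e-05 = 8.31 km.

8.31 km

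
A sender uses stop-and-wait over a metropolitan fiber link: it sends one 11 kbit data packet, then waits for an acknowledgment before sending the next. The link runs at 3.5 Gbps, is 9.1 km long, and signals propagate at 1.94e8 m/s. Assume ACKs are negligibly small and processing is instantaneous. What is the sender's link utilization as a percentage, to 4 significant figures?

t_tx = L/R = 11000/3500000000 = 3.14286e-06 s.
t_prop = 9100/194000000 = 4.69072e-05 s; RTT = 9.38144e-05 s.
Cycle = t_tx + RTT = 9.69573e-05 s.
Utilization = t_tx / cycle = 3.14286e-06/9.69573e-05 = 3.241 %.

3.241 %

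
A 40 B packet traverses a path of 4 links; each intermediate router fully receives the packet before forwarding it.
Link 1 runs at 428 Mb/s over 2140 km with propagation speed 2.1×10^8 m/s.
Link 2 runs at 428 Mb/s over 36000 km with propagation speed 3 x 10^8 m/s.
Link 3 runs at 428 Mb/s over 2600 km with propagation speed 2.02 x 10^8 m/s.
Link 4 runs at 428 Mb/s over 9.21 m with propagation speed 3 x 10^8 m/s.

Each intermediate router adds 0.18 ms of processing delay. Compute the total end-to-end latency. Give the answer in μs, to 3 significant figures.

144000 μs

L = 40 × 8 = 320 bits.
Transmission delay per hop = L/R = 320/428000000 = 0.747664 μs; 4 hops → 2.99065 μs.
Propagation delays (d/s per hop): 10190.5, 120000, 12871.3, 0.0307 μs; sum = 143062 μs.
Processing at 3 router(s): 3 × 0.18 ms = 540 μs.
End-to-end = 144000 μs.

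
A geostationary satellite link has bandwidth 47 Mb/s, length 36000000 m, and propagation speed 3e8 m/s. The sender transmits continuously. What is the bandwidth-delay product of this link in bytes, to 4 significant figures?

705000 bytes

Propagation delay = 36000000 / 300000000 = 0.12 s.
BDP = R × t_prop = 47000000 × 0.12 = 5640000 bits.
In bytes: 5640000/8 = 705000 bytes.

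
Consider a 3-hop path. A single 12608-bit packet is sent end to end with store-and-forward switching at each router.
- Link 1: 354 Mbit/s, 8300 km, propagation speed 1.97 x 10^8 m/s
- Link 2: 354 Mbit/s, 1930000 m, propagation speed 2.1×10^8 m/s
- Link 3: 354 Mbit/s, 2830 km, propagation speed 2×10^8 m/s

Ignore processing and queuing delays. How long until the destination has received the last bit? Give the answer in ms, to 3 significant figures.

Transmission delay per hop = L/R = 12608/354000000 = 0.0356158 ms; 3 hops → 0.106847 ms.
Propagation delays (d/s per hop): 42.132, 9.19048, 14.15 ms; sum = 65.4725 ms.
End-to-end = 65.6 ms.

65.6 ms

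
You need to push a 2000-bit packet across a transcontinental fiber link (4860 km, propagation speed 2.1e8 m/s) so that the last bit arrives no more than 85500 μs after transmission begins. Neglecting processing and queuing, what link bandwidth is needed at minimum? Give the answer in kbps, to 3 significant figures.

32.1 kbps

Propagation delay = 4860000 / 210000000 = 23142.9 μs.
Transmission budget = 85500 − 23142.9 = 62357.1 μs.
R ≥ L / t_tx = 2000 bits / 0.0623571 s = 32.1 kbps.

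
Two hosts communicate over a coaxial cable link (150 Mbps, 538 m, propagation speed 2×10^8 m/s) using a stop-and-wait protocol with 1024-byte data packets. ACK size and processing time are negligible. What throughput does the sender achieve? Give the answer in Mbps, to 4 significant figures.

136.5 Mbps

t_tx = L/R = 8192/150000000 = 5.46133e-05 s.
t_prop = 538/200000000 = 2.69e-06 s; RTT = 5.38e-06 s.
Cycle = t_tx + RTT = 5.99933e-05 s.
Throughput = L / cycle = 8192 / 5.99933e-05 = 136.5 Mbps.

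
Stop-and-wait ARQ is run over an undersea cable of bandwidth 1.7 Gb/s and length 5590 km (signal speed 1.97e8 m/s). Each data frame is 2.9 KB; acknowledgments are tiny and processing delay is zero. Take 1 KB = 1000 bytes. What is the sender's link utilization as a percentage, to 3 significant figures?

t_tx = L/R = 23200/1700000000 = 1.36471e-05 s.
t_prop = 5590000/197000000 = 0.0283756 s; RTT = 0.0567513 s.
Cycle = t_tx + RTT = 0.0567649 s.
Utilization = t_tx / cycle = 1.36471e-05/0.0567649 = 0.0240 %.

0.0240 %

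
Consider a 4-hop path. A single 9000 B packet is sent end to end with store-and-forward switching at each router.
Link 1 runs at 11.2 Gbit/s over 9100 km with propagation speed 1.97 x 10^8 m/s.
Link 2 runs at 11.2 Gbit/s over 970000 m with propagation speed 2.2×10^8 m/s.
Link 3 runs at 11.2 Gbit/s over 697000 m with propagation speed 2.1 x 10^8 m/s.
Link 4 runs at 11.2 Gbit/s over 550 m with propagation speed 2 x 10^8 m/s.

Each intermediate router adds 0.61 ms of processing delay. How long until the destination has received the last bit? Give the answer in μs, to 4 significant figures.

55780 μs

L = 9000 × 8 = 72000 bits.
Transmission delay per hop = L/R = 72000/11200000000 = 6.42857 μs; 4 hops → 25.7143 μs.
Propagation delays (d/s per hop): 46192.9, 4409.09, 3319.05, 2.75 μs; sum = 53923.8 μs.
Processing at 3 router(s): 3 × 0.61 ms = 1830 μs.
End-to-end = 55780 μs.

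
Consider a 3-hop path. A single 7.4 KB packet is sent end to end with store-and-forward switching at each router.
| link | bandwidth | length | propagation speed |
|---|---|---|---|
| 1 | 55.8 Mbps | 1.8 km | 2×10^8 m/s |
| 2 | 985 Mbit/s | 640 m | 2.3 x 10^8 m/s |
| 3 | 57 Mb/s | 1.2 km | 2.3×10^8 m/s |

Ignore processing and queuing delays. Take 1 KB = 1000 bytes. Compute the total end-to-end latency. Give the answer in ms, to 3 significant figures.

L = 59200 bits.
Transmission delays (L/R per hop): 1.06093, 0.0601015, 1.0386 ms; sum = 2.15963 ms.
Propagation delays (d/s per hop): 0.009, 0.00278261, 0.00521739 ms; sum = 0.017 ms.
End-to-end = 2.18 ms.

2.18 ms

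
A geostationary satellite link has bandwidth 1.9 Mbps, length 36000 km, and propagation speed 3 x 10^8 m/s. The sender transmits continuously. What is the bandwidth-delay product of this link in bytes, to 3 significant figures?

28500 bytes

Propagation delay = 36000000 / 300000000 = 0.12 s.
BDP = R × t_prop = 1900000 × 0.12 = 228000 bits.
In bytes: 228000/8 = 28500 bytes.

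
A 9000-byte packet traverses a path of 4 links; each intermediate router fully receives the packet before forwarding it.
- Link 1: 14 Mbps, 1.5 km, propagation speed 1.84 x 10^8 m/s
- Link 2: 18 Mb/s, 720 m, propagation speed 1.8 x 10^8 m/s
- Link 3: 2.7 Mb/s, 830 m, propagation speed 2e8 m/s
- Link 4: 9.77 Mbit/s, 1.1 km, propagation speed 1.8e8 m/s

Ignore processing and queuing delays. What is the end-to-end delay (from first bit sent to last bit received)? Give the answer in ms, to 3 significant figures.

43.2 ms

L = 9000 × 8 = 72000 bits.
Transmission delays (L/R per hop): 5.14286, 4, 26.6667, 7.3695 ms; sum = 43.179 ms.
Propagation delays (d/s per hop): 0.00815217, 0.004, 0.00415, 0.00611111 ms; sum = 0.0224133 ms.
End-to-end = 43.2 ms.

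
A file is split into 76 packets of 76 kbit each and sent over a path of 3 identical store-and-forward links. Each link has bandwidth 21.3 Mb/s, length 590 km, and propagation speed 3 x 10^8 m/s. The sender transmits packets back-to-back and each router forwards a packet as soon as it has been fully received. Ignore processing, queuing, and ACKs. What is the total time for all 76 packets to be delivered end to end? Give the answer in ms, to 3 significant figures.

Per-hop transmission t_tx = L/R = 76000/21300000 = 3.56808 ms.
Per-hop propagation t_prop = 590000/300000000 = 1.96667 ms.
Pipeline fill: first packet needs 3·t_tx to clear all hops; remaining 75 packets each add one t_tx.
Total = (3+76-1)·t_tx + 3·t_prop = 78·3.56808 + 3·1.96667 = 284 ms.

284 ms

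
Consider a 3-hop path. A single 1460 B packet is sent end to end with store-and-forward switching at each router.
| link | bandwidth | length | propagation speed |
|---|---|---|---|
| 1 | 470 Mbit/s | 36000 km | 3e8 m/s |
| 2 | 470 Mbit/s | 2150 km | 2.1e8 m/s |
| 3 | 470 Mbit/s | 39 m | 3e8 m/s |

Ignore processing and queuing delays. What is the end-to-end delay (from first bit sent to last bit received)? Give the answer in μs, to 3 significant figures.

L = 1460 × 8 = 11680 bits.
Transmission delay per hop = L/R = 11680/470000000 = 24.8511 μs; 3 hops → 74.5532 μs.
Propagation delays (d/s per hop): 120000, 10238.1, 0.13 μs; sum = 130238 μs.
End-to-end = 130000 μs.

130000 μs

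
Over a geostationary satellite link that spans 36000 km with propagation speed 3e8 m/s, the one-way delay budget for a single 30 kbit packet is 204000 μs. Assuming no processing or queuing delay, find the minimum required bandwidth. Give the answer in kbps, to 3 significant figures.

Propagation delay = 36000000 / 300000000 = 120000 μs.
Transmission budget = 204000 − 120000 = 84000 μs.
R ≥ L / t_tx = 30000 bits / 0.084 s = 357 kbps.

357 kbps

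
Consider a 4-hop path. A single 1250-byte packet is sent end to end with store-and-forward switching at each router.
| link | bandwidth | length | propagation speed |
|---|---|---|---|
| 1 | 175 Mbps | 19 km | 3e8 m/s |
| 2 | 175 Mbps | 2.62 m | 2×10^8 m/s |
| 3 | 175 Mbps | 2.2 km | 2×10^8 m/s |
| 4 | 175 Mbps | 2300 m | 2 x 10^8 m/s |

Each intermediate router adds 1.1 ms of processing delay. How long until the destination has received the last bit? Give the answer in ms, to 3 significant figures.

3.61 ms

L = 1250 × 8 = 10000 bits.
Transmission delay per hop = L/R = 10000/175000000 = 0.0571429 ms; 4 hops → 0.228571 ms.
Propagation delays (d/s per hop): 0.0633333, 1.31e-05, 0.011, 0.0115 ms; sum = 0.0858464 ms.
Processing at 3 router(s): 3 × 1.1 ms = 3.3 ms.
End-to-end = 3.61 ms.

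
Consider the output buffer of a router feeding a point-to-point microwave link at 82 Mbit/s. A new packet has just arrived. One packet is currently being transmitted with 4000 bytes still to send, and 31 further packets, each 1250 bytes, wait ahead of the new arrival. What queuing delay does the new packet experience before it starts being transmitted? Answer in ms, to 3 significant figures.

Each queued packet: L/R = 10000/82000000 = 0.121951 ms.
31 queued → 3.78049 ms.
Plus remaining 32000 bits of current packet: 0.390244 ms.
Queuing delay = 4.17 ms.

4.17 ms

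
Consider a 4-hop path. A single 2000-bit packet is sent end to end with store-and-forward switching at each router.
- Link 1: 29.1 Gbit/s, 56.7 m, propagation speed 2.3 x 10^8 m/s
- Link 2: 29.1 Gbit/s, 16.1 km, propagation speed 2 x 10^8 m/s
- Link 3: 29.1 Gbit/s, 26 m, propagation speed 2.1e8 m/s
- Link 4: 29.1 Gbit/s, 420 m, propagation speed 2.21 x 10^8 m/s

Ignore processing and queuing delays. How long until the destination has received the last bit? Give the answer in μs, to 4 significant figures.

Transmission delay per hop = L/R = 2000/29100000000 = 0.0687285 μs; 4 hops → 0.274914 μs.
Propagation delays (d/s per hop): 0.246522, 80.5, 0.12381, 1.90045 μs; sum = 82.7708 μs.
End-to-end = 83.05 μs.

83.05 μs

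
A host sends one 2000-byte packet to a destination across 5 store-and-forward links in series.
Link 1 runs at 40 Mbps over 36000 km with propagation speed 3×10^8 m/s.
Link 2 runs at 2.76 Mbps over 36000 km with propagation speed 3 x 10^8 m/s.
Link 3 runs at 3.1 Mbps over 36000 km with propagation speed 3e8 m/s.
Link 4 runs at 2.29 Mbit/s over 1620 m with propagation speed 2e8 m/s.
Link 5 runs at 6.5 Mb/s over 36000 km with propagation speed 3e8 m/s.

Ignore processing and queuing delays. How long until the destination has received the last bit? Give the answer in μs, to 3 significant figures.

L = 2000 × 8 = 16000 bits.
Transmission delays (L/R per hop): 400, 5797.1, 5161.29, 6986.9, 2461.54 μs; sum = 20806.8 μs.
Propagation delays (d/s per hop): 120000, 120000, 120000, 8.1, 120000 μs; sum = 480008 μs.
End-to-end = 501000 μs.

501000 μs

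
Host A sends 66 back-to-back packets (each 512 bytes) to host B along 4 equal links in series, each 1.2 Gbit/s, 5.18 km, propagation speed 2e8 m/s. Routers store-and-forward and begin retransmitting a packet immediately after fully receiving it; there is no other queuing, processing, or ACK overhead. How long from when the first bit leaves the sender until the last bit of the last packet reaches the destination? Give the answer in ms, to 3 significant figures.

Per-hop transmission t_tx = L/R = 4096/1200000000 = 0.00341333 ms.
Per-hop propagation t_prop = 5180/200000000 = 0.0259 ms.
Pipeline fill: first packet needs 4·t_tx to clear all hops; remaining 65 packets each add one t_tx.
Total = (4+66-1)·t_tx + 4·t_prop = 69·0.00341333 + 4·0.0259 = 0.339 ms.

0.339 ms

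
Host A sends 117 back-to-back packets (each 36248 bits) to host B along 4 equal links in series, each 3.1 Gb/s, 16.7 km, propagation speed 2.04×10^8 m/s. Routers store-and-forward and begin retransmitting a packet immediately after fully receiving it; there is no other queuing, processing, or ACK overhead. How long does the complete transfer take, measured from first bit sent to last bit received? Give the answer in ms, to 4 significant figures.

Per-hop transmission t_tx = L/R = 36248/3100000000 = 0.0116929 ms.
Per-hop propagation t_prop = 16700/204000000 = 0.0818627 ms.
Pipeline fill: first packet needs 4·t_tx to clear all hops; remaining 116 packets each add one t_tx.
Total = (4+117-1)·t_tx + 4·t_prop = 120·0.0116929 + 4·0.0818627 = 1.731 ms.

1.731 ms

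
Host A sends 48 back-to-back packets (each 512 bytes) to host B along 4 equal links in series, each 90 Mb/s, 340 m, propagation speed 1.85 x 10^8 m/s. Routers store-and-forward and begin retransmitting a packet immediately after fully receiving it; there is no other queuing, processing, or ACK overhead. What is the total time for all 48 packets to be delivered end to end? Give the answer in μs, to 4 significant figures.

2328 μs

Per-hop transmission t_tx = L/R = 4096/90000000 = 45.5111 μs.
Per-hop propagation t_prop = 340/185000000 = 1.83784 μs.
Pipeline fill: first packet needs 4·t_tx to clear all hops; remaining 47 packets each add one t_tx.
Total = (4+48-1)·t_tx + 4·t_prop = 51·45.5111 + 4·1.83784 = 2328 μs.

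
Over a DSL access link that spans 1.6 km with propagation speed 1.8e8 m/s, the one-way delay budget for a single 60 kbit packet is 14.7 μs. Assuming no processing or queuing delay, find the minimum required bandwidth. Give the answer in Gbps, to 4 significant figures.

10.33 Gbps

Propagation delay = 1600 / 180000000 = 8.88889 μs.
Transmission budget = 14.7 − 8.88889 = 5.81111 μs.
R ≥ L / t_tx = 60000 bits / 5.81111e-06 s = 10.33 Gbps.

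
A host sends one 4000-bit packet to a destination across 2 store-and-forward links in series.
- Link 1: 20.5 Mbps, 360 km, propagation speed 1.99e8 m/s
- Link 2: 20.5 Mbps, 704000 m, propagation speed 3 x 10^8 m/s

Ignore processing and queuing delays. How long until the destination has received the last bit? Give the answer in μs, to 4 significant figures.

4546 μs

Transmission delay per hop = L/R = 4000/20500000 = 195.122 μs; 2 hops → 390.244 μs.
Propagation delays (d/s per hop): 1809.05, 2346.67 μs; sum = 4155.71 μs.
End-to-end = 4546 μs.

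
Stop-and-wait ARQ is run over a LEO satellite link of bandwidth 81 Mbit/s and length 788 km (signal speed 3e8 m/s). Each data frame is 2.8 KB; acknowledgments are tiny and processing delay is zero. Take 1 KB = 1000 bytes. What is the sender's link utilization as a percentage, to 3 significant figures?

5.00 %

t_tx = L/R = 22400/81000000 = 0.000276543 s.
t_prop = 788000/300000000 = 0.00262667 s; RTT = 0.00525333 s.
Cycle = t_tx + RTT = 0.00552988 s.
Utilization = t_tx / cycle = 0.000276543/0.00552988 = 5.00 %.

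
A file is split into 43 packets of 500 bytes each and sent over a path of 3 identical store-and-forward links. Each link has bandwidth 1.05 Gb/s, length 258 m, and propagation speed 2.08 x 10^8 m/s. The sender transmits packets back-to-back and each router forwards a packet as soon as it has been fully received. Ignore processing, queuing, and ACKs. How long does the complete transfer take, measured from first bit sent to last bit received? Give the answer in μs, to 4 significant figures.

175.1 μs

Per-hop transmission t_tx = L/R = 4000/1050000000 = 3.80952 μs.
Per-hop propagation t_prop = 258/208000000 = 1.24038 μs.
Pipeline fill: first packet needs 3·t_tx to clear all hops; remaining 42 packets each add one t_tx.
Total = (3+43-1)·t_tx + 3·t_prop = 45·3.80952 + 3·1.24038 = 175.1 μs.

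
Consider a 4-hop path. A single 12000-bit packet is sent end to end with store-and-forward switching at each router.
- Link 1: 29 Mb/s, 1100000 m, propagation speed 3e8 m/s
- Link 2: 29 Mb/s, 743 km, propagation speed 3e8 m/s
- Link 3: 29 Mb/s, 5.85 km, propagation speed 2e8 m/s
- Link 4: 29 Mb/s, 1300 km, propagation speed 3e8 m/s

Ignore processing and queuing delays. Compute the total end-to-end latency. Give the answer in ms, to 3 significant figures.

Transmission delay per hop = L/R = 12000/29000000 = 0.413793 ms; 4 hops → 1.65517 ms.
Propagation delays (d/s per hop): 3.66667, 2.47667, 0.02925, 4.33333 ms; sum = 10.5059 ms.
End-to-end = 12.2 ms.

12.2 ms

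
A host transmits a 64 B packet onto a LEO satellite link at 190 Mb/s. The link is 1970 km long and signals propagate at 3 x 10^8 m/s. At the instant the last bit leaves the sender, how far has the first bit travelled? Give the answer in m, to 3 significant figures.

t_tx = L/R = 512/190000000 = 2.69474e-06 s.
Distance = s × t_tx = 300000000 × 2.69474e-06 = 808 m.

808 m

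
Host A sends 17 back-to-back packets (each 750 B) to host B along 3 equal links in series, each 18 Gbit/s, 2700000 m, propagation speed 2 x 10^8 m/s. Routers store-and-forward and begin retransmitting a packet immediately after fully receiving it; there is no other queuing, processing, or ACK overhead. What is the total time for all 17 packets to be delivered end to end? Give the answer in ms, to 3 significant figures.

Per-hop transmission t_tx = L/R = 6000/18000000000 = 0.000333333 ms.
Per-hop propagation t_prop = 2700000/200000000 = 13.5 ms.
Pipeline fill: first packet needs 3·t_tx to clear all hops; remaining 16 packets each add one t_tx.
Total = (3+17-1)·t_tx + 3·t_prop = 19·0.000333333 + 3·13.5 = 40.5 ms.

40.5 ms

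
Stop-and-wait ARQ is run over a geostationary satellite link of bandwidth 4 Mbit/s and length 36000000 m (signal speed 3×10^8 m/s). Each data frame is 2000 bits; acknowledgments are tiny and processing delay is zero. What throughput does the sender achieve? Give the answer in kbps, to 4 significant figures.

8.316 kbps

t_tx = L/R = 2000/4000000 = 0.0005 s.
t_prop = 36000000/300000000 = 0.12 s; RTT = 0.24 s.
Cycle = t_tx + RTT = 0.2405 s.
Throughput = L / cycle = 2000 / 0.2405 = 8.316 kbps.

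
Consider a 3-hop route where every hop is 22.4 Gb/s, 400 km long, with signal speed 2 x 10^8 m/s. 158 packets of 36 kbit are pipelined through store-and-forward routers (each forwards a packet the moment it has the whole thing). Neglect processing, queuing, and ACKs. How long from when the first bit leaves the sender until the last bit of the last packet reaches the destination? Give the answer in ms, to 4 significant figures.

Per-hop transmission t_tx = L/R = 36000/22400000000 = 0.00160714 ms.
Per-hop propagation t_prop = 400000/200000000 = 2 ms.
Pipeline fill: first packet needs 3·t_tx to clear all hops; remaining 157 packets each add one t_tx.
Total = (3+158-1)·t_tx + 3·t_prop = 160·0.00160714 + 3·2 = 6.257 ms.

6.257 ms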